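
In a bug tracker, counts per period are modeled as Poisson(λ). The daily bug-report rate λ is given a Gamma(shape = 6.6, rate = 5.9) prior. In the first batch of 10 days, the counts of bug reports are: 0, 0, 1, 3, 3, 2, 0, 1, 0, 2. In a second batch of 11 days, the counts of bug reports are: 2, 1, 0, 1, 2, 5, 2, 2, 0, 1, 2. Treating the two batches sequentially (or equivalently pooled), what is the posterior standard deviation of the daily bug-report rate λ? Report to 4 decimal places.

With a Gamma(shape α, rate β) prior, the Poisson likelihood is conjugate: the posterior is Gamma(α + ΣXᵢ, β + n).
Batch 1: sum of counts S = 12 over n = 10 days.
After batch 1: Gamma(α+S, β+n) = Gamma(6.6+12, 5.9+10) = Gamma(18.6, 15.9).
Batch 2: sum of counts S = 18 over n = 11 days.
After batch 2: Gamma(α+S, β+n) = Gamma(18.6+18, 15.9+11) = Gamma(36.6, 26.9).
SD = √α/β = √36.6/26.9 = 0.2249.

0.2249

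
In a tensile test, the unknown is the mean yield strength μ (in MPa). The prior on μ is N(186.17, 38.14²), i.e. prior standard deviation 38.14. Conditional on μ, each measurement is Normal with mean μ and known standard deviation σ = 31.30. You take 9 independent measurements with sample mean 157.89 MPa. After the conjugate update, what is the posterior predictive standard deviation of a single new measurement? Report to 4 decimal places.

32.8780

For Normal data with known variance σ², a Normal(μ₀, σ₀²) prior on μ is conjugate. Posterior precision = 1/σ₀² + n/σ²; posterior mean is the precision-weighted average of μ₀ and x̄.
σ₀² = 38.14² = 1454.6596, σ² = 31.30² = 979.69; σ² + n·σ₀² = 979.69 + 9·1454.6596 = 14071.6264.
Posterior precision = 1/σ₀² + n/σ² = 1/1454.6596 + 9/979.69 = (σ² + n·σ₀²)/(σ₀²σ²) = 14071.6264/(1454.6596·979.69); posterior variance σₙ² = σ₀²σ²/(σ² + n·σ₀²) = 1454.6596·979.69/14071.6264 = 101.275817.
Predictive variance for one new observation = σₙ² + σ² = 1454.6596·979.69/14071.6264 + 979.69 = σ²·(σ₀² + 14071.6264)/14071.6264 = 979.69·15526.286/14071.6264 = 1080.965817; SD = √(979.69·15526.286/14071.6264) = 32.8780.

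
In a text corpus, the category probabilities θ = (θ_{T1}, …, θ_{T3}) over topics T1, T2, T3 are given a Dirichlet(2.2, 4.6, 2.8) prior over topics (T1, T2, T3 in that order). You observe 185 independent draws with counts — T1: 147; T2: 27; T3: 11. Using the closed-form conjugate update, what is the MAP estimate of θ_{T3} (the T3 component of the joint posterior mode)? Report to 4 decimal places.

The Dirichlet prior is conjugate to the Multinomial likelihood: each posterior αⱼ = prior αⱼ + observed count nⱼ.
Posterior concentration: (149.2, 31.6, 13.8), total = 194.6.
Joint mode component: (α_{T3}−1)/(Σα−K) = 12.8/191.6 = 0.0668.

0.0668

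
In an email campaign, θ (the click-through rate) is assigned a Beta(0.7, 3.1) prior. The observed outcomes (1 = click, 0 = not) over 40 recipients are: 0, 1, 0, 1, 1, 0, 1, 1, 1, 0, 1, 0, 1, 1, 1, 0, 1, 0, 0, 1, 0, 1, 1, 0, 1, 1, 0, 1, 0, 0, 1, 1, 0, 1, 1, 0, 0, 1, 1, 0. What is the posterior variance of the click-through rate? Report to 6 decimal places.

The Beta prior is conjugate to a Binomial/Bernoulli likelihood; the update adds successes to α and failures to β.
Posterior: Beta(α+k, β+n−k) = Beta(0.7+23, 3.1+17) = Beta(23.7, 20.1).
Var = αβ/((α+β)²(α+β+1)) = 23.7·20.1/(43.8²·44.8) = 0.005543.

0.005543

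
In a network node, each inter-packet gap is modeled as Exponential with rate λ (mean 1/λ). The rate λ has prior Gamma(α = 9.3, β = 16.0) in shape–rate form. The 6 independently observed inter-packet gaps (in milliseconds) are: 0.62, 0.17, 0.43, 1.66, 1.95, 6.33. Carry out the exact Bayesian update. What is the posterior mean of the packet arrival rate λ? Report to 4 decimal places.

With a Gamma(shape α, rate β) prior on the exponential rate λ, the posterior after n observations with total T = Σxᵢ is Gamma(α+n, β+T).
Sum of observations T = 11.16 milliseconds; n = 6.
Posterior: Gamma(9.3+6, 16.0+11.16) = Gamma(15.3, 27.16).
Posterior mean of λ = α/β = 15.3/27.16 = 0.5633.

0.5633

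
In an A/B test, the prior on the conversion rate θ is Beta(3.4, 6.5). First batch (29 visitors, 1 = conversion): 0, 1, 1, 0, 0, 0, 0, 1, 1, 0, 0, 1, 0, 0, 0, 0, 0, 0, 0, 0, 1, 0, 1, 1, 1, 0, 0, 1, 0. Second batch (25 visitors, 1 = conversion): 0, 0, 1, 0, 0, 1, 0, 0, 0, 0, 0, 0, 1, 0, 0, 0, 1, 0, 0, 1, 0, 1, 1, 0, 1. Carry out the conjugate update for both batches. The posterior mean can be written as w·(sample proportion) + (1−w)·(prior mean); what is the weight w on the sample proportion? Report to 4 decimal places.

The Beta prior is conjugate to a Binomial/Bernoulli likelihood; the update adds successes to α and failures to β.
Total number of visitors: n = 29 + 25 = 54.
Posterior mean = (α₀+k)/(α₀+β₀+n) = [n/(α₀+β₀+n)]·(k/n) + [(α₀+β₀)/(α₀+β₀+n)]·α₀/(α₀+β₀), so only n and the prior enter the weight.
The weight on the data is w = n/(α₀+β₀+n) = 54/(3.4+6.5+54) = 54/63.9 = 0.8451.

0.8451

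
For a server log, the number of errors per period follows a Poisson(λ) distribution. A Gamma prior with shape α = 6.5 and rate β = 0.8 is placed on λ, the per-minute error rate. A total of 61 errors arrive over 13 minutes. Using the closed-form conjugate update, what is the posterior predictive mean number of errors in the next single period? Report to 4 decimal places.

4.8913

With a Gamma(shape α, rate β) prior, the Poisson likelihood is conjugate: the posterior is Gamma(α + ΣXᵢ, β + n).
Posterior: Gamma(α+S, β+n) = Gamma(6.5+61, 0.8+13) = Gamma(67.5, 13.8).
The predictive distribution for one future period is NegBinom with mean α/β = 4.8913.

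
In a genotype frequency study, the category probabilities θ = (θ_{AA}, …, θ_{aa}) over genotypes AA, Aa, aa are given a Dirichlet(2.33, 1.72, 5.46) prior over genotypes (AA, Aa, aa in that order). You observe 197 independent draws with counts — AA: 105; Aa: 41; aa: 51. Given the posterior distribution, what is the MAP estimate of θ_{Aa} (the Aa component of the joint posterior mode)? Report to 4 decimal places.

The Dirichlet prior is conjugate to the Multinomial likelihood: each posterior αⱼ = prior αⱼ + observed count nⱼ.
Posterior concentration: (107.33, 42.72, 56.46), total = 206.51.
Joint mode component: (α_{Aa}−1)/(Σα−K) = 41.72/203.51 = 0.2050.

0.2050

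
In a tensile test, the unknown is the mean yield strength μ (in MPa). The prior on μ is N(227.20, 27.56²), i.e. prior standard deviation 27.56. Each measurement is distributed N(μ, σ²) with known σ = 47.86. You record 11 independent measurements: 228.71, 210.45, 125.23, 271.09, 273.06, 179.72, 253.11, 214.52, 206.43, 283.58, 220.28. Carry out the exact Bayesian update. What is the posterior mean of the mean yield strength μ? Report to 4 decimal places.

224.8441

For Normal data with known variance σ², a Normal(μ₀, σ₀²) prior on μ is conjugate. Posterior precision = 1/σ₀² + n/σ²; posterior mean is the precision-weighted average of μ₀ and x̄.
Σxᵢ = 228.71 + 210.45 + 125.23 + 271.09 + 273.06 + 179.72 + 253.11 + 214.52 + 206.43 + 283.58 + 220.28 = 2466.18, so n·x̄ = 2466.18.
σ₀² = 27.56² = 759.5536, σ² = 47.86² = 2290.5796; σ² + n·σ₀² = 2290.5796 + 11·759.5536 = 10645.6692.
Posterior mean = (μ₀/σ₀² + n·x̄/σ²)/(1/σ₀² + n/σ²) = (σ²·μ₀ + σ₀²·n·x̄)/(σ² + n·σ₀²) = (2290.5796·227.20 + 759.5536·2466.18)/10645.6692 = 2393615.582368/10645.6692 = 224.8441.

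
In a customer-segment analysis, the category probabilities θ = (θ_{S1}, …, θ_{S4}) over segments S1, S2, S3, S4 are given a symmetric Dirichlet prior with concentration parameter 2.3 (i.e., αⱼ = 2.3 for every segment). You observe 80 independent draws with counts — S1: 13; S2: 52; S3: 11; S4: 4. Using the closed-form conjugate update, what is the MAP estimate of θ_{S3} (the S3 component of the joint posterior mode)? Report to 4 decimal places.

0.1444

The Dirichlet prior is conjugate to the Multinomial likelihood: each posterior αⱼ = prior αⱼ + observed count nⱼ.
Posterior concentration: (15.3, 54.3, 13.3, 6.3), total = 89.2.
Joint mode component: (α_{S3}−1)/(Σα−K) = 12.3/85.2 = 0.1444.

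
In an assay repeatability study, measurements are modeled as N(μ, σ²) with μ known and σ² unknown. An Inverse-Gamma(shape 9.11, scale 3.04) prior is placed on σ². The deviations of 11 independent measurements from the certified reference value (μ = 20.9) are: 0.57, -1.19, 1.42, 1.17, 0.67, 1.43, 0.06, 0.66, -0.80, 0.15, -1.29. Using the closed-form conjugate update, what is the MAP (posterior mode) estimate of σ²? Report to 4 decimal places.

With known mean μ and an Inverse-Gamma(α, β) prior on σ², the Normal likelihood is conjugate: posterior is Inv-Gamma(α + n/2, β + Σ(xᵢ−μ)²/2).
Σ(xᵢ−μ)² = (0.57)² + (-1.19)² + (1.42)² + (1.17)² + (0.67)² + (1.43)² + (0.06)² + (0.66)² + (-0.80)² + (0.15)² + (-1.29)² = 10.3859.
Posterior: Inv-Gamma(9.11 + 11/2, 3.04 + 10.3859/2) = Inv-Gamma(14.61, 8.23295).
Mode = β/(α+1) = 8.23295/15.61 = 0.5274.

0.5274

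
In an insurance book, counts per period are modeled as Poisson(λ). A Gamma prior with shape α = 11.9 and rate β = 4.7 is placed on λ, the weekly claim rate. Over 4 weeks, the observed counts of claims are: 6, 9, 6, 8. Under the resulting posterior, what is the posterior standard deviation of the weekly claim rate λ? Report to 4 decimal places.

With a Gamma(shape α, rate β) prior, the Poisson likelihood is conjugate: the posterior is Gamma(α + ΣXᵢ, β + n).
Sum of counts S = 29 over n = 4 weeks.
Posterior: Gamma(α+S, β+n) = Gamma(11.9+29, 4.7+4) = Gamma(40.9, 8.7).
SD = √α/β = √40.9/8.7 = 0.7351.

0.7351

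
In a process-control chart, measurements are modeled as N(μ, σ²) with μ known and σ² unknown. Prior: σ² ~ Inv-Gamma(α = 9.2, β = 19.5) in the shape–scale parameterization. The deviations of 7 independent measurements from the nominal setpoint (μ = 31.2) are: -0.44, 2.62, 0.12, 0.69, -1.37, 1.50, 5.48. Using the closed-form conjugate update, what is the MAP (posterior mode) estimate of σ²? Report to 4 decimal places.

2.9455

With known mean μ and an Inverse-Gamma(α, β) prior on σ², the Normal likelihood is conjugate: posterior is Inv-Gamma(α + n/2, β + Σ(xᵢ−μ)²/2).
Σ(xᵢ−μ)² = (-0.44)² + (2.62)² + (0.12)² + (0.69)² + (-1.37)² + (1.50)² + (5.48)² = 41.7058.
Posterior: Inv-Gamma(9.2 + 7/2, 19.5 + 41.7058/2) = Inv-Gamma(12.70, 40.35290).
Mode = β/(α+1) = 40.35290/13.70 = 2.9455.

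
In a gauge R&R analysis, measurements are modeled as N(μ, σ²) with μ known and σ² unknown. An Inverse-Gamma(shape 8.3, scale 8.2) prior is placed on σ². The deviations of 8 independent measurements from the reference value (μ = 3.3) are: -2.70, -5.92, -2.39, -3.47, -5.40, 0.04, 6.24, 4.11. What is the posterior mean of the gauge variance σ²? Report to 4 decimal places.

With known mean μ and an Inverse-Gamma(α, β) prior on σ², the Normal likelihood is conjugate: posterior is Inv-Gamma(α + n/2, β + Σ(xᵢ−μ)²/2).
Σ(xᵢ−μ)² = (-2.70)² + (-5.92)² + (-2.39)² + (-3.47)² + (-5.40)² + (0.04)² + (6.24)² + (4.11)² = 145.0807.
Posterior: Inv-Gamma(8.3 + 8/2, 8.2 + 145.0807/2) = Inv-Gamma(12.30, 80.74035).
E[σ²|data] = β/(α−1) = 80.74035/11.30 = 7.1452.

7.1452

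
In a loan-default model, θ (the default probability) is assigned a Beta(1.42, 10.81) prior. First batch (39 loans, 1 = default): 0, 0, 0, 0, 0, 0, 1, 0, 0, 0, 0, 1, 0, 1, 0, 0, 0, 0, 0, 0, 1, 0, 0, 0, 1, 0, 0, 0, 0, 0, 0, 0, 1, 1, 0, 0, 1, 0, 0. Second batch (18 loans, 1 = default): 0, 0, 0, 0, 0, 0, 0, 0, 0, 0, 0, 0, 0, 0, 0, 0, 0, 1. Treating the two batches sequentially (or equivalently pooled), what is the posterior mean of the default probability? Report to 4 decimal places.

The Beta prior is conjugate to a Binomial/Bernoulli likelihood; the update adds successes to α and failures to β.
After batch 1: Beta(1.42+8, 10.81+31) = Beta(9.42, 41.81).
After batch 2: Beta(9.42+1, 41.81+17) = Beta(10.42, 58.81).
Posterior mean = α/(α+β) = 10.42/69.23 = 0.1505.

0.1505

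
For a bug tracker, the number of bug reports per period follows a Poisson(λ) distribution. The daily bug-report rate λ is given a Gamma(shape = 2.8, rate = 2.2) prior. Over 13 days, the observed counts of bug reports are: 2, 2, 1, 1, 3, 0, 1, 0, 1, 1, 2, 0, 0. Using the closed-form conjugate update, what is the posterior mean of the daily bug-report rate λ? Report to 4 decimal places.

1.1053

With a Gamma(shape α, rate β) prior, the Poisson likelihood is conjugate: the posterior is Gamma(α + ΣXᵢ, β + n).
Sum of counts S = 14 over n = 13 days.
Posterior: Gamma(α+S, β+n) = Gamma(2.8+14, 2.2+13) = Gamma(16.8, 15.2).
Posterior mean = α/β = 16.8/15.2 = 1.1053.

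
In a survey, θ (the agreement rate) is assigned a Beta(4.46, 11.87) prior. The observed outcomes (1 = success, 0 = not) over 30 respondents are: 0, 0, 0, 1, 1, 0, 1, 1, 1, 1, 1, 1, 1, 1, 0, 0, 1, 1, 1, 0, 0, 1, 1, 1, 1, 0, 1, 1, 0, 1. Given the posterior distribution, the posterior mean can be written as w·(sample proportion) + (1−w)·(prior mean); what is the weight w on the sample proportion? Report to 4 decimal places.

The Beta prior is conjugate to a Binomial/Bernoulli likelihood; the update adds successes to α and failures to β.
Posterior mean = (α₀+k)/(α₀+β₀+n) = [n/(α₀+β₀+n)]·(k/n) + [(α₀+β₀)/(α₀+β₀+n)]·α₀/(α₀+β₀), so only n and the prior enter the weight.
The weight on the data is w = n/(α₀+β₀+n) = 30/(4.46+11.87+30) = 30/46.33 = 0.6475.

0.6475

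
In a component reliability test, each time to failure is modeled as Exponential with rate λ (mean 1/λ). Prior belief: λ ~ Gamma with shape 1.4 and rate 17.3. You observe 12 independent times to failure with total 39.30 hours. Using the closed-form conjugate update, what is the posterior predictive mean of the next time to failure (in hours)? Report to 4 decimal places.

4.5645

With a Gamma(shape α, rate β) prior on the exponential rate λ, the posterior after n observations with total T = Σxᵢ is Gamma(α+n, β+T).
Posterior: Gamma(1.4+12, 17.3+39.30) = Gamma(13.4, 56.60).
The predictive distribution for the next observation is Lomax; its mean is β/(α−1) = 56.60/12.4 = 4.5645.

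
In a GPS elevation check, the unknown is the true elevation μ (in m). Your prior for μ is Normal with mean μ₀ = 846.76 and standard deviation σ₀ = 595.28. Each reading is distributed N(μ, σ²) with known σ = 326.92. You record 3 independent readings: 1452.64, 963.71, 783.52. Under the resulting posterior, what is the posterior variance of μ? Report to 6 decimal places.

For Normal data with known variance σ², a Normal(μ₀, σ₀²) prior on μ is conjugate. Posterior precision = 1/σ₀² + n/σ²; posterior mean is the precision-weighted average of μ₀ and x̄.
σ₀² = 595.28² = 354358.2784, σ² = 326.92² = 106876.6864; σ² + n·σ₀² = 106876.6864 + 3·354358.2784 = 1169951.5216.
Posterior precision = 1/σ₀² + n/σ² = 1/354358.2784 + 3/106876.6864 = (σ² + n·σ₀²)/(σ₀²σ²) = 1169951.5216/(354358.2784·106876.6864); posterior variance σₙ² = σ₀²σ²/(σ² + n·σ₀²) = 354358.2784·106876.6864/1169951.5216 = 32371.117858.

32371.117858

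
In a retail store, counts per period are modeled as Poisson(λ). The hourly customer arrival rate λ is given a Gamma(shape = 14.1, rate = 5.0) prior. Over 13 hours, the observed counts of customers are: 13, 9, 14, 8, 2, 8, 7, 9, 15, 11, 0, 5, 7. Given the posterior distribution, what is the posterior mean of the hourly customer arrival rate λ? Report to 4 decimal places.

6.7833

With a Gamma(shape α, rate β) prior, the Poisson likelihood is conjugate: the posterior is Gamma(α + ΣXᵢ, β + n).
Sum of counts S = 108 over n = 13 hours.
Posterior: Gamma(α+S, β+n) = Gamma(14.1+108, 5.0+13) = Gamma(122.1, 18.0).
Posterior mean = α/β = 122.1/18.0 = 6.7833.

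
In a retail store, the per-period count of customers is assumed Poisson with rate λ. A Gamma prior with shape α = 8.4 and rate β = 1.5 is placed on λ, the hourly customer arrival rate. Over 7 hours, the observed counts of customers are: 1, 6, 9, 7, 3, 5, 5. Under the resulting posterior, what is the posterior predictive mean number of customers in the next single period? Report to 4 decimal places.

5.2235

With a Gamma(shape α, rate β) prior, the Poisson likelihood is conjugate: the posterior is Gamma(α + ΣXᵢ, β + n).
Sum of counts S = 36 over n = 7 hours.
Posterior: Gamma(α+S, β+n) = Gamma(8.4+36, 1.5+7) = Gamma(44.4, 8.5).
The predictive distribution for one future period is NegBinom with mean α/β = 5.2235.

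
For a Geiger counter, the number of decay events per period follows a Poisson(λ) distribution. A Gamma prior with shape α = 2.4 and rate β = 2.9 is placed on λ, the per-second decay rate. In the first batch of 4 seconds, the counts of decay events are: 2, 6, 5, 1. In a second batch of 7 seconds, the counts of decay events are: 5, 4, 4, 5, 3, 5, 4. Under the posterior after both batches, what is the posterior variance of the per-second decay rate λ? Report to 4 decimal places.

0.2402

With a Gamma(shape α, rate β) prior, the Poisson likelihood is conjugate: the posterior is Gamma(α + ΣXᵢ, β + n).
Batch 1: sum of counts S = 14 over n = 4 seconds.
After batch 1: Gamma(α+S, β+n) = Gamma(2.4+14, 2.9+4) = Gamma(16.4, 6.9).
Batch 2: sum of counts S = 30 over n = 7 seconds.
After batch 2: Gamma(α+S, β+n) = Gamma(16.4+30, 6.9+7) = Gamma(46.4, 13.9).
Var = α/β² = 46.4/13.9² = 0.2402.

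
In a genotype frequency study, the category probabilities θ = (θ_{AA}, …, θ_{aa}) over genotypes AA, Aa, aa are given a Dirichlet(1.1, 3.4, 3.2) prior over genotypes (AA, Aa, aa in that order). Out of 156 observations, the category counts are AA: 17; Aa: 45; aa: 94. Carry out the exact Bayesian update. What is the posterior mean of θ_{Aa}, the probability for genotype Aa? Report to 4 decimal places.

0.2957

The Dirichlet prior is conjugate to the Multinomial likelihood: each posterior αⱼ = prior αⱼ + observed count nⱼ.
Posterior concentration: (18.1, 48.4, 97.2), total = 163.7.
E[θ_{Aa}|data] = α_{Aa}/Σα = 48.4/163.7 = 0.2957.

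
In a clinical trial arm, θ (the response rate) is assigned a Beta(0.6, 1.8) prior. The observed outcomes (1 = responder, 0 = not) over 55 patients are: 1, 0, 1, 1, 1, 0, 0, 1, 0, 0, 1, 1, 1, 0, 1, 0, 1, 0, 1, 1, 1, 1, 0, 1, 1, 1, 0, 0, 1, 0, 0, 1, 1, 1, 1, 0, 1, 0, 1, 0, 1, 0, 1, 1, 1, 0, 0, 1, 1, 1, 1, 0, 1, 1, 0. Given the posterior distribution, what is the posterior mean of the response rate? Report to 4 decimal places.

The Beta prior is conjugate to a Binomial/Bernoulli likelihood; the update adds successes to α and failures to β.
Posterior: Beta(α+k, β+n−k) = Beta(0.6+34, 1.8+21) = Beta(34.6, 22.8).
Posterior mean = α/(α+β) = 34.6/57.4 = 0.6028.

0.6028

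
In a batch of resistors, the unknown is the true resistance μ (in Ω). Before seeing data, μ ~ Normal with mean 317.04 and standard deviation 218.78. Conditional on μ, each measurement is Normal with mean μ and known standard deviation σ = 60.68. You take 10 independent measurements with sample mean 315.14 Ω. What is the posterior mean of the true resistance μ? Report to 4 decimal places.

315.1545

For Normal data with known variance σ², a Normal(μ₀, σ₀²) prior on μ is conjugate. Posterior precision = 1/σ₀² + n/σ²; posterior mean is the precision-weighted average of μ₀ and x̄.
n·x̄ = 10·315.14 = 3151.4.
σ₀² = 218.78² = 47864.6884, σ² = 60.68² = 3682.0624; σ² + n·σ₀² = 3682.0624 + 10·47864.6884 = 482328.9464.
Posterior mean = (μ₀/σ₀² + n·x̄/σ²)/(1/σ₀² + n/σ²) = (σ²·μ₀ + σ₀²·n·x̄)/(σ² + n·σ₀²) = (3682.0624·317.04 + 47864.6884·3151.4)/482328.9464 = 152008140.087056/482328.9464 = 315.1545.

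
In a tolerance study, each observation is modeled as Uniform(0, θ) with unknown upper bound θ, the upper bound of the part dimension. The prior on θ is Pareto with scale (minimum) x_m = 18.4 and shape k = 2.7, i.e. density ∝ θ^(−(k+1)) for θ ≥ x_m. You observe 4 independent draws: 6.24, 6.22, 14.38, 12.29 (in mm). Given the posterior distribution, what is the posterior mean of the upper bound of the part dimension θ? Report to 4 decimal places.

21.6281

A Pareto(scale x_m, shape k) prior on the upper bound θ of Uniform(0, θ) is conjugate: posterior is Pareto(max(x_m, max xᵢ), k + n).
Sample maximum = 14.38; prior scale x_m = 18.4 → posterior scale = max = 18.40.
Posterior shape = 2.7 + 4 = 6.7.
E[θ|data] = k·x_m/(k−1) = 6.7·18.40/5.7 = 21.6281.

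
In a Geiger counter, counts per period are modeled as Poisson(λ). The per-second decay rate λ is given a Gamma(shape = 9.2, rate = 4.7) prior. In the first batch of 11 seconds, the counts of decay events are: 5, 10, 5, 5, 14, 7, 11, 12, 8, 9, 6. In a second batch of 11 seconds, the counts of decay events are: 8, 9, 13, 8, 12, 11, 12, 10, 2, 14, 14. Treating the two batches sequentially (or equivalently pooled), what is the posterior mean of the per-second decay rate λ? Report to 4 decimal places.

With a Gamma(shape α, rate β) prior, the Poisson likelihood is conjugate: the posterior is Gamma(α + ΣXᵢ, β + n).
Batch 1: sum of counts S = 92 over n = 11 seconds.
After batch 1: Gamma(α+S, β+n) = Gamma(9.2+92, 4.7+11) = Gamma(101.2, 15.7).
Batch 2: sum of counts S = 113 over n = 11 seconds.
After batch 2: Gamma(α+S, β+n) = Gamma(101.2+113, 15.7+11) = Gamma(214.2, 26.7).
Posterior mean = α/β = 214.2/26.7 = 8.0225.

8.0225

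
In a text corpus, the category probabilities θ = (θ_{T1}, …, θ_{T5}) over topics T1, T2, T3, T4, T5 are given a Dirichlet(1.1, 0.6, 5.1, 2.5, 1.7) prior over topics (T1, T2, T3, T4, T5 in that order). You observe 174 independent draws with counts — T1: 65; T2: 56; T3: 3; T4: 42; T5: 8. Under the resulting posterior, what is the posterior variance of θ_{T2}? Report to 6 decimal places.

The Dirichlet prior is conjugate to the Multinomial likelihood: each posterior αⱼ = prior αⱼ + observed count nⱼ.
Posterior concentration: (66.1, 56.6, 8.1, 44.5, 9.7), total = 185.0.
Var[θ_j] = α_j(Σα−α_j)/((Σα)²(Σα+1)) = 56.6·128.4/(185.0²·186.0) = 0.001142.

0.001142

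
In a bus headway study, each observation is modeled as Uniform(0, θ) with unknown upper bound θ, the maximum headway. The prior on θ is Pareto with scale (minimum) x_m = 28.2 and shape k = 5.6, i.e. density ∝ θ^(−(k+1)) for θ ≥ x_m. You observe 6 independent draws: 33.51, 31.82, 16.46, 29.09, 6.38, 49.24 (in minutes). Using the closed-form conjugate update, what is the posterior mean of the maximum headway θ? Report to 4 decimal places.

A Pareto(scale x_m, shape k) prior on the upper bound θ of Uniform(0, θ) is conjugate: posterior is Pareto(max(x_m, max xᵢ), k + n).
Sample maximum = 49.24; prior scale x_m = 28.2 → posterior scale = max = 49.24.
Posterior shape = 5.6 + 6 = 11.6.
E[θ|data] = k·x_m/(k−1) = 11.6·49.24/10.6 = 53.8853.

53.8853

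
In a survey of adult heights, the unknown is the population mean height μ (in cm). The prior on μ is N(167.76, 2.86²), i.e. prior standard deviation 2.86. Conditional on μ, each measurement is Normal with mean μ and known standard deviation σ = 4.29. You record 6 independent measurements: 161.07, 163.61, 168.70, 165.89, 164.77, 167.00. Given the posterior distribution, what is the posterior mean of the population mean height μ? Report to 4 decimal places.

For Normal data with known variance σ², a Normal(μ₀, σ₀²) prior on μ is conjugate. Posterior precision = 1/σ₀² + n/σ²; posterior mean is the precision-weighted average of μ₀ and x̄.
Σxᵢ = 161.07 + 163.61 + 168.70 + 165.89 + 164.77 + 167.00 = 991.04, so n·x̄ = 991.04.
σ₀² = 2.86² = 8.1796, σ² = 4.29² = 18.4041; σ² + n·σ₀² = 18.4041 + 6·8.1796 = 67.4817.
Posterior mean = (μ₀/σ₀² + n·x̄/σ²)/(1/σ₀² + n/σ²) = (σ²·μ₀ + σ₀²·n·x̄)/(σ² + n·σ₀²) = (18.4041·167.76 + 8.1796·991.04)/67.4817 = 11193.7826/67.4817 = 165.8788.

165.8788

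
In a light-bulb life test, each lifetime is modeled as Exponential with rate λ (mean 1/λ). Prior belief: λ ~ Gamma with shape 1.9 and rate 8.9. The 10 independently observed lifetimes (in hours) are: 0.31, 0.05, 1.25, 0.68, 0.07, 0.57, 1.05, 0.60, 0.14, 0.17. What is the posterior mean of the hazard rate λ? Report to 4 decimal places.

0.8629

With a Gamma(shape α, rate β) prior on the exponential rate λ, the posterior after n observations with total T = Σxᵢ is Gamma(α+n, β+T).
Sum of observations T = 4.89 hours; n = 10.
Posterior: Gamma(1.9+10, 8.9+4.89) = Gamma(11.9, 13.79).
Posterior mean of λ = α/β = 11.9/13.79 = 0.8629.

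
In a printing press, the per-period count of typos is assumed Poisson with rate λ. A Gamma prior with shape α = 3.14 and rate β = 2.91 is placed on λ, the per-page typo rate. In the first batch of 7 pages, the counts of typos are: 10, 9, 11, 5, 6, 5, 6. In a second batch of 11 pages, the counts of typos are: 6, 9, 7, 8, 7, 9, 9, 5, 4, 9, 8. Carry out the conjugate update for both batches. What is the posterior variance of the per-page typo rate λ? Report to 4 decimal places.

0.3114

With a Gamma(shape α, rate β) prior, the Poisson likelihood is conjugate: the posterior is Gamma(α + ΣXᵢ, β + n).
Batch 1: sum of counts S = 52 over n = 7 pages.
After batch 1: Gamma(α+S, β+n) = Gamma(3.14+52, 2.91+7) = Gamma(55.14, 9.91).
Batch 2: sum of counts S = 81 over n = 11 pages.
After batch 2: Gamma(α+S, β+n) = Gamma(55.14+81, 9.91+11) = Gamma(136.14, 20.91).
Var = α/β² = 136.14/20.91² = 0.3114.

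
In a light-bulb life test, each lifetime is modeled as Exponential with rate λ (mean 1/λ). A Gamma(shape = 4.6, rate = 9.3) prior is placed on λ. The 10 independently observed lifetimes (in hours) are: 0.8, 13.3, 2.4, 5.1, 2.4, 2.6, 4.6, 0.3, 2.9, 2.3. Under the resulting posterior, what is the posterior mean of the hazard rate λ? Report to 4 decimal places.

0.3174

With a Gamma(shape α, rate β) prior on the exponential rate λ, the posterior after n observations with total T = Σxᵢ is Gamma(α+n, β+T).
Sum of observations T = 36.7 hours; n = 10.
Posterior: Gamma(4.6+10, 9.3+36.7) = Gamma(14.6, 46.0).
Posterior mean of λ = α/β = 14.6/46.0 = 0.3174.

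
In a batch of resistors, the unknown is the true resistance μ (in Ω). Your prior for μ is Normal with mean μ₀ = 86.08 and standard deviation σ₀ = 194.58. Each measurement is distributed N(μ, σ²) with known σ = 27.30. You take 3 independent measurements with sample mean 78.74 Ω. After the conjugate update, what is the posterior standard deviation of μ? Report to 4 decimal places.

For Normal data with known variance σ², a Normal(μ₀, σ₀²) prior on μ is conjugate. Posterior precision = 1/σ₀² + n/σ²; posterior mean is the precision-weighted average of μ₀ and x̄.
σ₀² = 194.58² = 37861.3764, σ² = 27.30² = 745.29; σ² + n·σ₀² = 745.29 + 3·37861.3764 = 114329.4192.
Posterior precision = 1/σ₀² + n/σ² = 1/37861.3764 + 3/745.29 = (σ² + n·σ₀²)/(σ₀²σ²) = 114329.4192/(37861.3764·745.29); posterior variance σₙ² = σ₀²σ²/(σ² + n·σ₀²) = 37861.3764·745.29/114329.4192 = 246.810536.
Posterior SD = √σₙ² = √(37861.3764·745.29/114329.4192) = 15.7102.

15.7102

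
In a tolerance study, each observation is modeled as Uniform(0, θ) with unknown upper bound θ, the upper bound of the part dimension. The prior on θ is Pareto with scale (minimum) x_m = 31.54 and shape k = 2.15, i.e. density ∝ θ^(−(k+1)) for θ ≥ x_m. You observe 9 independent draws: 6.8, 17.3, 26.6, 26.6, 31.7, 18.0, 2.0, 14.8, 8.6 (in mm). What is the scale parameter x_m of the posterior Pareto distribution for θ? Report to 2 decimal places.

A Pareto(scale x_m, shape k) prior on the upper bound θ of Uniform(0, θ) is conjugate: posterior is Pareto(max(x_m, max xᵢ), k + n).
Sample maximum = 31.7; prior scale x_m = 31.54 → posterior scale = max = 31.70.
Posterior shape = 2.15 + 9 = 11.15.
Posterior scale x_m = 31.70.

31.70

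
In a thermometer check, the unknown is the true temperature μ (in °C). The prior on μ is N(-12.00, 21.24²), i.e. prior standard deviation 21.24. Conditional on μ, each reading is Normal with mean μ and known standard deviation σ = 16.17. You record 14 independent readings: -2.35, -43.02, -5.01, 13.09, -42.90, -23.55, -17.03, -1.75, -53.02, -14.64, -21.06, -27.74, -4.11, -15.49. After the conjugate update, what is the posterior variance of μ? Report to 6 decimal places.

17.933916

For Normal data with known variance σ², a Normal(μ₀, σ₀²) prior on μ is conjugate. Posterior precision = 1/σ₀² + n/σ²; posterior mean is the precision-weighted average of μ₀ and x̄.
σ₀² = 21.24² = 451.1376, σ² = 16.17² = 261.4689; σ² + n·σ₀² = 261.4689 + 14·451.1376 = 6577.3953.
Posterior precision = 1/σ₀² + n/σ² = 1/451.1376 + 14/261.4689 = (σ² + n·σ₀²)/(σ₀²σ²) = 6577.3953/(451.1376·261.4689); posterior variance σₙ² = σ₀²σ²/(σ² + n·σ₀²) = 451.1376·261.4689/6577.3953 = 17.933916.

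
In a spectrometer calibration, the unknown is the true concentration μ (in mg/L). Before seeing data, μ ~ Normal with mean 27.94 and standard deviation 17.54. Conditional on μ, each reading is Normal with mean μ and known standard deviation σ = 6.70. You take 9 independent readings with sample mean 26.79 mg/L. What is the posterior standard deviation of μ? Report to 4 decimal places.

For Normal data with known variance σ², a Normal(μ₀, σ₀²) prior on μ is conjugate. Posterior precision = 1/σ₀² + n/σ²; posterior mean is the precision-weighted average of μ₀ and x̄.
σ₀² = 17.54² = 307.6516, σ² = 6.70² = 44.89; σ² + n·σ₀² = 44.89 + 9·307.6516 = 2813.7544.
Posterior precision = 1/σ₀² + n/σ² = 1/307.6516 + 9/44.89 = (σ² + n·σ₀²)/(σ₀²σ²) = 2813.7544/(307.6516·44.89); posterior variance σₙ² = σ₀²σ²/(σ² + n·σ₀²) = 307.6516·44.89/2813.7544 = 4.908204.
Posterior SD = √σₙ² = √(307.6516·44.89/2813.7544) = 2.2154.

2.2154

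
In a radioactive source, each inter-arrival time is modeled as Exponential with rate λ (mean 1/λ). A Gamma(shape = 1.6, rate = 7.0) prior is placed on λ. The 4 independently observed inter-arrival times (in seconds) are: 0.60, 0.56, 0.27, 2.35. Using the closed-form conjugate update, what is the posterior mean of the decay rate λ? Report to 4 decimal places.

With a Gamma(shape α, rate β) prior on the exponential rate λ, the posterior after n observations with total T = Σxᵢ is Gamma(α+n, β+T).
Sum of observations T = 3.78 seconds; n = 4.
Posterior: Gamma(1.6+4, 7.0+3.78) = Gamma(5.6, 10.78).
Posterior mean of λ = α/β = 5.6/10.78 = 0.5195.

0.5195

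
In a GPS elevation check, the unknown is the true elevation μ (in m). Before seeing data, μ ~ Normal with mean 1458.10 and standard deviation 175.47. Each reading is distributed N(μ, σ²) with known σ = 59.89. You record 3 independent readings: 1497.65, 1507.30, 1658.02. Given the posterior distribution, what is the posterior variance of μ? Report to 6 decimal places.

1150.912632

For Normal data with known variance σ², a Normal(μ₀, σ₀²) prior on μ is conjugate. Posterior precision = 1/σ₀² + n/σ²; posterior mean is the precision-weighted average of μ₀ and x̄.
σ₀² = 175.47² = 30789.7209, σ² = 59.89² = 3586.8121; σ² + n·σ₀² = 3586.8121 + 3·30789.7209 = 95955.9748.
Posterior precision = 1/σ₀² + n/σ² = 1/30789.7209 + 3/3586.8121 = (σ² + n·σ₀²)/(σ₀²σ²) = 95955.9748/(30789.7209·3586.8121); posterior variance σₙ² = σ₀²σ²/(σ² + n·σ₀²) = 30789.7209·3586.8121/95955.9748 = 1150.912632.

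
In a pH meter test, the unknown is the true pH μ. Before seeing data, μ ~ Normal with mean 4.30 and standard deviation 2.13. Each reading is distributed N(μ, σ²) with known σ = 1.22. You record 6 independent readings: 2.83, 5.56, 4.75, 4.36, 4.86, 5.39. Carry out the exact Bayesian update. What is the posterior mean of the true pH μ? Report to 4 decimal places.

4.6082

For Normal data with known variance σ², a Normal(μ₀, σ₀²) prior on μ is conjugate. Posterior precision = 1/σ₀² + n/σ²; posterior mean is the precision-weighted average of μ₀ and x̄.
Σxᵢ = 2.83 + 5.56 + 4.75 + 4.36 + 4.86 + 5.39 = 27.75, so n·x̄ = 27.75.
σ₀² = 2.13² = 4.5369, σ² = 1.22² = 1.4884; σ² + n·σ₀² = 1.4884 + 6·4.5369 = 28.7098.
Posterior mean = (μ₀/σ₀² + n·x̄/σ²)/(1/σ₀² + n/σ²) = (σ²·μ₀ + σ₀²·n·x̄)/(σ² + n·σ₀²) = (1.4884·4.30 + 4.5369·27.75)/28.7098 = 132.299095/28.7098 = 4.6082.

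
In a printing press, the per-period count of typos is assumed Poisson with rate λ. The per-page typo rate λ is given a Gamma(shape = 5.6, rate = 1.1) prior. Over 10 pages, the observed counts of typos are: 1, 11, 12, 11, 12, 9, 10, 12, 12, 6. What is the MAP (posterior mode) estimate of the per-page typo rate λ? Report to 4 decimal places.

With a Gamma(shape α, rate β) prior, the Poisson likelihood is conjugate: the posterior is Gamma(α + ΣXᵢ, β + n).
Sum of counts S = 96 over n = 10 pages.
Posterior: Gamma(α+S, β+n) = Gamma(5.6+96, 1.1+10) = Gamma(101.6, 11.1).
Mode of Gamma(α,β) for α≥1 is (α−1)/β = 100.6/11.1 = 9.0631.

9.0631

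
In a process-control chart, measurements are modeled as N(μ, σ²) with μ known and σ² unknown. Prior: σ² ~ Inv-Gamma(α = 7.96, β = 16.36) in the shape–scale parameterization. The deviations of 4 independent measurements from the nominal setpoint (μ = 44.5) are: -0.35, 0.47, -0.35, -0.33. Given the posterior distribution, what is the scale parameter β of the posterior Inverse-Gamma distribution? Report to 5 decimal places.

16.64740

With known mean μ and an Inverse-Gamma(α, β) prior on σ², the Normal likelihood is conjugate: posterior is Inv-Gamma(α + n/2, β + Σ(xᵢ−μ)²/2).
Σ(xᵢ−μ)² = (-0.35)² + (0.47)² + (-0.35)² + (-0.33)² = 0.5748.
Posterior: Inv-Gamma(7.96 + 4/2, 16.36 + 0.5748/2) = Inv-Gamma(9.96, 16.64740).
Posterior β = 16.64740.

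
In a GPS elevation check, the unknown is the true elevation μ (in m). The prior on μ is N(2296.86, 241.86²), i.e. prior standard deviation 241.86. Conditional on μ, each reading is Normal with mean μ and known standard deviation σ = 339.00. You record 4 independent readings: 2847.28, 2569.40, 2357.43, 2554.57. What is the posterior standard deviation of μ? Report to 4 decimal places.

138.8064

For Normal data with known variance σ², a Normal(μ₀, σ₀²) prior on μ is conjugate. Posterior precision = 1/σ₀² + n/σ²; posterior mean is the precision-weighted average of μ₀ and x̄.
σ₀² = 241.86² = 58496.2596, σ² = 339.00² = 114921; σ² + n·σ₀² = 114921 + 4·58496.2596 = 348906.0384.
Posterior precision = 1/σ₀² + n/σ² = 1/58496.2596 + 4/114921 = (σ² + n·σ₀²)/(σ₀²σ²) = 348906.0384/(58496.2596·114921); posterior variance σₙ² = σ₀²σ²/(σ² + n·σ₀²) = 58496.2596·114921/348906.0384 = 19267.217846.
Posterior SD = √σₙ² = √(58496.2596·114921/348906.0384) = 138.8064.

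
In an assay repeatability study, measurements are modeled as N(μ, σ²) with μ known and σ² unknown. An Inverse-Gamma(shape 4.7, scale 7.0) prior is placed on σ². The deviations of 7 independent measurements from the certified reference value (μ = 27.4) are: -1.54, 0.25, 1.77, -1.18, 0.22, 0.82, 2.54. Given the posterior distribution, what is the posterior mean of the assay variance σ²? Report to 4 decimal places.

1.9536

With known mean μ and an Inverse-Gamma(α, β) prior on σ², the Normal likelihood is conjugate: posterior is Inv-Gamma(α + n/2, β + Σ(xᵢ−μ)²/2).
Σ(xᵢ−μ)² = (-1.54)² + (0.25)² + (1.77)² + (-1.18)² + (0.22)² + (0.82)² + (2.54)² = 14.1318.
Posterior: Inv-Gamma(4.7 + 7/2, 7.0 + 14.1318/2) = Inv-Gamma(8.20, 14.06590).
E[σ²|data] = β/(α−1) = 14.06590/7.20 = 1.9536.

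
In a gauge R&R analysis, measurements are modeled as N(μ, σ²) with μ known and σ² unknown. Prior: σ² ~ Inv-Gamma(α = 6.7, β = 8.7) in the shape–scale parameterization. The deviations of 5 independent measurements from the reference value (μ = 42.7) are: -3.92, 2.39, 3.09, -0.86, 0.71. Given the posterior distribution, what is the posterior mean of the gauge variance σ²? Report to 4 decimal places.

3.0043

With known mean μ and an Inverse-Gamma(α, β) prior on σ², the Normal likelihood is conjugate: posterior is Inv-Gamma(α + n/2, β + Σ(xᵢ−μ)²/2).
Σ(xᵢ−μ)² = (-3.92)² + (2.39)² + (3.09)² + (-0.86)² + (0.71)² = 31.8703.
Posterior: Inv-Gamma(6.7 + 5/2, 8.7 + 31.8703/2) = Inv-Gamma(9.20, 24.63515).
E[σ²|data] = β/(α−1) = 24.63515/8.20 = 3.0043.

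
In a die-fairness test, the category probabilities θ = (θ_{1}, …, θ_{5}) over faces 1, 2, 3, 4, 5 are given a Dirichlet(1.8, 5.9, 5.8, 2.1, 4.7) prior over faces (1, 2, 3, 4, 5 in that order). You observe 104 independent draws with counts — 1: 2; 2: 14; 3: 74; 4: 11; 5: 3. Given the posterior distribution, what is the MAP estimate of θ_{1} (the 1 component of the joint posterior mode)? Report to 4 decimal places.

0.0235

The Dirichlet prior is conjugate to the Multinomial likelihood: each posterior αⱼ = prior αⱼ + observed count nⱼ.
Posterior concentration: (3.8, 19.9, 79.8, 13.1, 7.7), total = 124.3.
Joint mode component: (α_{1}−1)/(Σα−K) = 2.8/119.3 = 0.0235.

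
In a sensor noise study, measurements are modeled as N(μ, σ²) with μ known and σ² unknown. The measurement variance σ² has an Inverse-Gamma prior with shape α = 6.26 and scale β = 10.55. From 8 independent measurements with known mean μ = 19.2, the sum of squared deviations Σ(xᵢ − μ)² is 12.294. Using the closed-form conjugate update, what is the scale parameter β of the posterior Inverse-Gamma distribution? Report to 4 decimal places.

With known mean μ and an Inverse-Gamma(α, β) prior on σ², the Normal likelihood is conjugate: posterior is Inv-Gamma(α + n/2, β + Σ(xᵢ−μ)²/2).
Posterior: Inv-Gamma(6.26 + 8/2, 10.55 + 12.294/2) = Inv-Gamma(10.26, 16.6970).
Posterior β = 16.6970.

16.6970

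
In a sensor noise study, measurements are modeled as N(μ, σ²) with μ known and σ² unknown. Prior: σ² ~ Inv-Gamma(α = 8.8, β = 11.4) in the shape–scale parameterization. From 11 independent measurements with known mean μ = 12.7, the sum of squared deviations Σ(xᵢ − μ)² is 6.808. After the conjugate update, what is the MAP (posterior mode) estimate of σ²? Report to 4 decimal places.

With known mean μ and an Inverse-Gamma(α, β) prior on σ², the Normal likelihood is conjugate: posterior is Inv-Gamma(α + n/2, β + Σ(xᵢ−μ)²/2).
Posterior: Inv-Gamma(8.8 + 11/2, 11.4 + 6.808/2) = Inv-Gamma(14.30, 14.8040).
Mode = β/(α+1) = 14.8040/15.30 = 0.9676.

0.9676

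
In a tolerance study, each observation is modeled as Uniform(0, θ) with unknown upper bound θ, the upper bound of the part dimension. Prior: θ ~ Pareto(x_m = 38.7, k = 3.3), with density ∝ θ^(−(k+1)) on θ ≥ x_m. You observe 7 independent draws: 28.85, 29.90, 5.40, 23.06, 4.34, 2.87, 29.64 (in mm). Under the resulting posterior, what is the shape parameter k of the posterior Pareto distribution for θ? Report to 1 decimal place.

A Pareto(scale x_m, shape k) prior on the upper bound θ of Uniform(0, θ) is conjugate: posterior is Pareto(max(x_m, max xᵢ), k + n).
Sample maximum = 29.90; prior scale x_m = 38.7 → posterior scale = max = 38.70.
Posterior shape = 3.3 + 7 = 10.3.
Posterior shape k = 10.3.

10.3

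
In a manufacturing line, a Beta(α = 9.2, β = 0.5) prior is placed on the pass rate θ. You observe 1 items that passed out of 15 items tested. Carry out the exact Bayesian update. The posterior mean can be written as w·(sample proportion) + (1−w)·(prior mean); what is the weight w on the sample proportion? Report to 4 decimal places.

0.6073

The Beta prior is conjugate to a Binomial/Bernoulli likelihood; the update adds successes to α and failures to β.
Posterior mean = (α₀+k)/(α₀+β₀+n) = [n/(α₀+β₀+n)]·(k/n) + [(α₀+β₀)/(α₀+β₀+n)]·α₀/(α₀+β₀), so only n and the prior enter the weight.
The weight on the data is w = n/(α₀+β₀+n) = 15/(9.2+0.5+15) = 15/24.7 = 0.6073.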